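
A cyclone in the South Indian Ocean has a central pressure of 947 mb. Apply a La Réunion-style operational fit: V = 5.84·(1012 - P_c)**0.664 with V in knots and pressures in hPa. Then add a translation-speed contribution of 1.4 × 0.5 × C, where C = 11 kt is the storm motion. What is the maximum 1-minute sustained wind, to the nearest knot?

ΔP = 1012 − 947 = 65 mb.
65^0.664 ≈ 15.987.
V ≈ 5.84 × 15.987 ≈ 93.4 kt.
Translation term: 1.4 × 0.5 × 11 = 7.7 kt.
Corrected V ≈ 101.1 kt → 101 kt.

101 kt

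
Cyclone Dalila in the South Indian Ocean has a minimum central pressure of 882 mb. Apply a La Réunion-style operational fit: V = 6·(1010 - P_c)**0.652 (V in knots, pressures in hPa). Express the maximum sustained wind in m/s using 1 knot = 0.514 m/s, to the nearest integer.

73 m/s

ΔP = 1010 − 882 = 128 mb.
V ≈ 6 × 128^0.652 = 6 × 23.654 ≈ 141.923 kt.
141.923 × 0.514 ≈ 72.95 m/s → 73 m/s.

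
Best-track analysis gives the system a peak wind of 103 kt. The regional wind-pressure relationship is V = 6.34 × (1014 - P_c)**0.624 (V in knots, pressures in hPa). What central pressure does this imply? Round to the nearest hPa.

927 hPa

ΔP = (V / 6.34)^(1/0.624) = (103/6.34)^1.603.
103/6.34 = 16.246; 16.246^1.603 ≈ 87.16 hPa.
P_c = 1014 − 87.16 = 926.84 ≈ 927 hPa.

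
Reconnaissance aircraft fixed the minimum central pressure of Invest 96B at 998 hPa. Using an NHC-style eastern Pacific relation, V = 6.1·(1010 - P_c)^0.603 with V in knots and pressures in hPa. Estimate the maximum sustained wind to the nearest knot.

ΔP = 1010 − 998 = 12 hPa.
12^0.603 ≈ 4.475.
V ≈ 6.1 × 4.475 ≈ 27.3 kt.

27 kt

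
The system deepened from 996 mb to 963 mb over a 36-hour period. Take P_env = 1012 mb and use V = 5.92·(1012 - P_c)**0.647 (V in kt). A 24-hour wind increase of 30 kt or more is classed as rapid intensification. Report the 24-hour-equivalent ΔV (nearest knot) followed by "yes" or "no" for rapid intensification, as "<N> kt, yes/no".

V₁: ΔP = 16, V ≈ 5.92 × 16^0.647 ≈ 35.59 kt.
V₂: ΔP = 49, V ≈ 5.92 × 49^0.647 ≈ 73.43 kt.
ΔV over 36 h = 37.84 kt → 24 h equivalent = 37.84 × 24/36 ≈ 25.23 kt.
25 kt < 30 kt ⇒ not rapid intensification.

25 kt, no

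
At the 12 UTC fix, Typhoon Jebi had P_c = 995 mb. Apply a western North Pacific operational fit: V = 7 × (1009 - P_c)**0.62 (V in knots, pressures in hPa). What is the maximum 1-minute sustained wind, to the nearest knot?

36 kt

ΔP = 1009 − 995 = 14 mb.
14^0.62 ≈ 5.136.
V ≈ 7 × 5.136 ≈ 35.9 kt.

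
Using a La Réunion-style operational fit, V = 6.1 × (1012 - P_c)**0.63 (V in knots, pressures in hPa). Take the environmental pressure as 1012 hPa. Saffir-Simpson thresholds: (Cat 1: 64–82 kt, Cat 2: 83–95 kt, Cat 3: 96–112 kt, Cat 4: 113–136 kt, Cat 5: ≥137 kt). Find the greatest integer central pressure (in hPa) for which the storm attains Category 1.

Category 1 begins at V = 64 kt.
Required ΔP = (64/6.1)^(1/0.63) = 10.492^1.587 ≈ 41.73 hPa.
P_c ≤ 1012 − 41.73 = 970.27, so the highest integer P_c is 970 hPa.

970 hPa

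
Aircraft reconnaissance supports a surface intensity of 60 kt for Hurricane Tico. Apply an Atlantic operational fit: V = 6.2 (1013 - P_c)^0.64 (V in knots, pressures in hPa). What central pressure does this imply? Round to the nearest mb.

ΔP = (V / 6.2)^(1/0.64) = (60/6.2)^1.562.
60/6.2 = 9.677; 9.677^1.562 ≈ 34.69 mb.
P_c = 1013 − 34.69 = 978.31 ≈ 978 mb.

978 mb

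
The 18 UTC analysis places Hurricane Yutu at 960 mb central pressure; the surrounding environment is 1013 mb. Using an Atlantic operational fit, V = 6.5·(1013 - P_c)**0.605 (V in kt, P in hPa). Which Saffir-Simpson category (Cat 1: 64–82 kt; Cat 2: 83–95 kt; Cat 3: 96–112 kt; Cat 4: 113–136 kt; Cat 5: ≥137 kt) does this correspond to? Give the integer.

1

ΔP = 1013 − 960 = 53 mb.
V ≈ 6.5 × 53^0.605 = 6.5 × 11.05 ≈ 72 kt.
72 kt falls in the Category 1 band.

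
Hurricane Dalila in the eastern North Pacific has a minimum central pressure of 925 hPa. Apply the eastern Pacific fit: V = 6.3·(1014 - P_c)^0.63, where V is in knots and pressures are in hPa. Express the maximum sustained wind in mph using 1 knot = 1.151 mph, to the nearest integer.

123 mph

ΔP = 1014 − 925 = 89 hPa.
V ≈ 6.3 × 89^0.63 = 6.3 × 16.909 ≈ 106.526 kt.
106.526 × 1.151 ≈ 122.61 mph → 123 mph.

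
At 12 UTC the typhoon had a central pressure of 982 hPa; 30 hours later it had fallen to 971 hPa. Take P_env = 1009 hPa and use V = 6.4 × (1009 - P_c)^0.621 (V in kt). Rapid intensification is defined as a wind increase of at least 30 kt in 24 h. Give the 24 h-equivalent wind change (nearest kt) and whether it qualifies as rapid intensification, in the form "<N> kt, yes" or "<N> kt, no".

9 kt, no

V₁: ΔP = 27, V ≈ 6.4 × 27^0.621 ≈ 49.55 kt.
V₂: ΔP = 38, V ≈ 6.4 × 38^0.621 ≈ 61.27 kt.
ΔV over 30 h = 11.72 kt → 24 h equivalent = 11.72 × 24/30 ≈ 9.38 kt.
9 kt < 30 kt ⇒ not rapid intensification.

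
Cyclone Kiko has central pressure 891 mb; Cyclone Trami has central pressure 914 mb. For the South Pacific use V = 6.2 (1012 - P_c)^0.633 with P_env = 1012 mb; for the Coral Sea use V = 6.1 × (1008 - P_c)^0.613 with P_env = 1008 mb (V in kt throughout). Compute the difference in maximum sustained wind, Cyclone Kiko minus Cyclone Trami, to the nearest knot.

30 kt

Cyclone Kiko: ΔP = 121; V ≈ 6.2 × 121^0.633 ≈ 129.06 kt.
Cyclone Trami: ΔP = 94; V ≈ 6.1 × 94^0.613 ≈ 98.82 kt.
Difference ≈ 129.06 − 98.82 = 30.24 → 30 kt.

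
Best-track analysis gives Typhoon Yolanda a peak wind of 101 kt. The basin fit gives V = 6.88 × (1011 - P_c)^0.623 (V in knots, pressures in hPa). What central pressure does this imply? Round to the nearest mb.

936 mb

ΔP = (V / 6.88)^(1/0.623) = (101/6.88)^1.605.
101/6.88 = 14.680; 14.680^1.605 ≈ 74.60 mb.
P_c = 1011 − 74.60 = 936.40 ≈ 936 mb.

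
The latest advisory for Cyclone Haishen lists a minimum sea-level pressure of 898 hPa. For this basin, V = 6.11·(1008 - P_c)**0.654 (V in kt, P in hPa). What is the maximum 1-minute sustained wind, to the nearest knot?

ΔP = 1008 − 898 = 110 hPa.
110^0.654 ≈ 21.631.
V ≈ 6.11 × 21.631 ≈ 132.2 kt.

132 kt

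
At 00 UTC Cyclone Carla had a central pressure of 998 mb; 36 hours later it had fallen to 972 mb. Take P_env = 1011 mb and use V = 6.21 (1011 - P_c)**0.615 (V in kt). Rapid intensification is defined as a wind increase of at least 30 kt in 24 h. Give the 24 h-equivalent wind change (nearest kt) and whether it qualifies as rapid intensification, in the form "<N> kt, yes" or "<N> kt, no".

19 kt, no

V₁: ΔP = 13, V ≈ 6.21 × 13^0.615 ≈ 30.07 kt.
V₂: ΔP = 39, V ≈ 6.21 × 39^0.615 ≈ 59.10 kt.
ΔV over 36 h = 29.03 kt → 24 h equivalent = 29.03 × 24/36 ≈ 19.35 kt.
19 kt < 30 kt ⇒ not rapid intensification.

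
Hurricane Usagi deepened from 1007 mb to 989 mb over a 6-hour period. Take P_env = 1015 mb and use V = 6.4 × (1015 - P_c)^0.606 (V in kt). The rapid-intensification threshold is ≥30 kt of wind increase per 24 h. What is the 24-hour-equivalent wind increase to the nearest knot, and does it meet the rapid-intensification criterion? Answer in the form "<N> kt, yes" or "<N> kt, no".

V₁: ΔP = 8, V ≈ 6.4 × 8^0.606 ≈ 22.57 kt.
V₂: ΔP = 26, V ≈ 6.4 × 26^0.606 ≈ 46.10 kt.
ΔV over 6 h = 23.53 kt → 24 h equivalent = 23.53 × 24/6 ≈ 94.12 kt.
94 kt ≥ 30 kt ⇒ rapid intensification.

94 kt, yes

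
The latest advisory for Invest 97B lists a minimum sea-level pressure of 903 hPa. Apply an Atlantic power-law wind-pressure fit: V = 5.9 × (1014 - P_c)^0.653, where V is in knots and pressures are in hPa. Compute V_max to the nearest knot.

ΔP = 1014 − 903 = 111 hPa.
111^0.653 ≈ 21.657.
V ≈ 5.9 × 21.657 ≈ 127.8 kt.

128 kt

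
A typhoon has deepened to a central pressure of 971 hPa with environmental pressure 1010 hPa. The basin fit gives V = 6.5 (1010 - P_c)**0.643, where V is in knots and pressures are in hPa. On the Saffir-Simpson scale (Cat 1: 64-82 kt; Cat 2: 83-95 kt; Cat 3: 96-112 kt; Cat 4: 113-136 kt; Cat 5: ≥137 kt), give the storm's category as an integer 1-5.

ΔP = 1010 − 971 = 39 hPa.
V ≈ 6.5 × 39^0.643 = 6.5 × 10.55 ≈ 69 kt.
69 kt falls in the Category 1 band.

1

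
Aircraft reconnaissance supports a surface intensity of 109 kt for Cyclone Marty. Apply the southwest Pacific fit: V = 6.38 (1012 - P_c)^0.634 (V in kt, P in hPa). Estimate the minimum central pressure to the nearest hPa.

ΔP = (V / 6.38)^(1/0.634) = (109/6.38)^1.577.
109/6.38 = 17.085; 17.085^1.577 ≈ 87.94 hPa.
P_c = 1012 − 87.94 = 924.06 ≈ 924 hPa.

924 hPa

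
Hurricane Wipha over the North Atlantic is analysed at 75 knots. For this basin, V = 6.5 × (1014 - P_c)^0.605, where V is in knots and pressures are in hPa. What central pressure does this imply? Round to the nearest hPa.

ΔP = (V / 6.5)^(1/0.605) = (75/6.5)^1.653.
75/6.5 = 11.538; 11.538^1.653 ≈ 56.97 hPa.
P_c = 1014 − 56.97 = 957.03 ≈ 957 hPa.

957 hPa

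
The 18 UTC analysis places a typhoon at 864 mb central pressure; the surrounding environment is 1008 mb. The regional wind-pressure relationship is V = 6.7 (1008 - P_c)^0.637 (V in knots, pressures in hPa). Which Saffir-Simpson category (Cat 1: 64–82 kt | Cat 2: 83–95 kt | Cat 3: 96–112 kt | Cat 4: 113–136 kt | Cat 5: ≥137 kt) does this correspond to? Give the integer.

5

ΔP = 1008 − 864 = 144 mb.
V ≈ 6.7 × 144^0.637 = 6.7 × 23.71 ≈ 159 kt.
159 kt falls in the Category 5 band.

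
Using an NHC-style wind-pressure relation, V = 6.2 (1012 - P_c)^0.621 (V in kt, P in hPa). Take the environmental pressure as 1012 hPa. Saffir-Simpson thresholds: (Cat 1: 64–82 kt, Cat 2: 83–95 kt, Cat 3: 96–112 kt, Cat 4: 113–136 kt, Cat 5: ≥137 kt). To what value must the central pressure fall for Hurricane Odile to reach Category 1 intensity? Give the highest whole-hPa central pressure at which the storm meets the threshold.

Category 1 begins at V = 64 kt.
Required ΔP = (64/6.2)^(1/0.621) = 10.323^1.610 ≈ 42.91 hPa.
P_c ≤ 1012 − 42.91 = 969.09, so the highest integer P_c is 969 hPa.

969 hPa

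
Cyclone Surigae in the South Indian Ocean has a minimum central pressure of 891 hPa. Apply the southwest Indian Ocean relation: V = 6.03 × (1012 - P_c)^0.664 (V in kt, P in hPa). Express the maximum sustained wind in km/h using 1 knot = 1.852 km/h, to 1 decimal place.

269.7 km/h

ΔP = 1012 − 891 = 121 hPa.
V ≈ 6.03 × 121^0.664 = 6.03 × 24.153 ≈ 145.642 kt.
145.642 × 1.852 ≈ 269.73 km/h → 269.7 km/h.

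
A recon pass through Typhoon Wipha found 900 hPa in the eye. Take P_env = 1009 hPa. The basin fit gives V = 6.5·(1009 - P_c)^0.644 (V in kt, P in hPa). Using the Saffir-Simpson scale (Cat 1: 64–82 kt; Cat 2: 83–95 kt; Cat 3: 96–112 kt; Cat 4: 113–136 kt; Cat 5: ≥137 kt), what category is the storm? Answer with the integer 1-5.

ΔP = 1009 − 900 = 109 hPa.
V ≈ 6.5 × 109^0.644 = 6.5 × 20.52 ≈ 133 kt.
133 kt falls in the Category 4 band.

4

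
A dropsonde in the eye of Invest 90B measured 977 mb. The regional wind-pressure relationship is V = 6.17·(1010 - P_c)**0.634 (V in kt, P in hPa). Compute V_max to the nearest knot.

ΔP = 1010 − 977 = 33 mb.
33^0.634 ≈ 9.178.
V ≈ 6.17 × 9.178 ≈ 56.6 kt.

57 kt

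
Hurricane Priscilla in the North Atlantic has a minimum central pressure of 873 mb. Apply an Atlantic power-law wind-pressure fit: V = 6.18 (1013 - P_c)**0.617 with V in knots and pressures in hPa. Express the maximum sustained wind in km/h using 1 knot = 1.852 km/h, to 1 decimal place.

241.4 km/h

ΔP = 1013 − 873 = 140 mb.
V ≈ 6.18 × 140^0.617 = 6.18 × 21.094 ≈ 130.362 kt.
130.362 × 1.852 ≈ 241.43 km/h → 241.4 km/h.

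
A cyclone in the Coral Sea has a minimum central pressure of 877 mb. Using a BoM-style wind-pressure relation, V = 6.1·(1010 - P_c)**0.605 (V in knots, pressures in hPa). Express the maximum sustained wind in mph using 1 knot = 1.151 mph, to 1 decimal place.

ΔP = 1010 − 877 = 133 mb.
V ≈ 6.1 × 133^0.605 = 6.1 × 19.272 ≈ 117.560 kt.
117.560 × 1.151 ≈ 135.31 mph → 135.3 mph.

135.3 mph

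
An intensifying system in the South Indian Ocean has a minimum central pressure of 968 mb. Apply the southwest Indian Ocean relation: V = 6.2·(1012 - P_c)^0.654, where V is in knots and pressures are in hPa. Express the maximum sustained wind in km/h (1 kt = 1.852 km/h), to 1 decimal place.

ΔP = 1012 − 968 = 44 mb.
V ≈ 6.2 × 44^0.654 = 6.2 × 11.880 ≈ 73.656 kt.
73.656 × 1.852 ≈ 136.41 km/h → 136.4 km/h.

136.4 km/h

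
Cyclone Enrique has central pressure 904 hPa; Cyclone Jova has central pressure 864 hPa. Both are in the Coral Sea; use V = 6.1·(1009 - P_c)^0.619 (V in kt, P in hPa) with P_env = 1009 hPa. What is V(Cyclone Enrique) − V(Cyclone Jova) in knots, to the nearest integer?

Cyclone Enrique: ΔP = 105; V ≈ 6.1 × 105^0.619 ≈ 108.75 kt.
Cyclone Jova: ΔP = 145; V ≈ 6.1 × 145^0.619 ≈ 132.81 kt.
Difference ≈ 108.75 − 132.81 = -24.06 → -24 kt.

-24 kt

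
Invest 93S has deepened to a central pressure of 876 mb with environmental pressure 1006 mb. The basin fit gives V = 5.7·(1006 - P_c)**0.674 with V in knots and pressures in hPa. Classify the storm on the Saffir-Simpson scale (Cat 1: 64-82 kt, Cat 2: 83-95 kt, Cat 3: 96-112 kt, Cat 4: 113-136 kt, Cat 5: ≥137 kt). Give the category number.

5

ΔP = 1006 − 876 = 130 mb.
V ≈ 5.7 × 130^0.674 = 5.7 × 26.59 ≈ 152 kt.
152 kt falls in the Category 5 band.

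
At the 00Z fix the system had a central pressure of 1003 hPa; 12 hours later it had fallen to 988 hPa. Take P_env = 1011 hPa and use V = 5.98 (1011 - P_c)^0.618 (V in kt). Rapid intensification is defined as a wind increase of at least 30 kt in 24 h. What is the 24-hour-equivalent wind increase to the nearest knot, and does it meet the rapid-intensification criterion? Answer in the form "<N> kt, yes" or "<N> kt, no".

40 kt, yes

V₁: ΔP = 8, V ≈ 5.98 × 8^0.618 ≈ 21.62 kt.
V₂: ΔP = 23, V ≈ 5.98 × 23^0.618 ≈ 41.52 kt.
ΔV over 12 h = 19.90 kt → 24 h equivalent = 19.90 × 24/12 ≈ 39.80 kt.
40 kt ≥ 30 kt ⇒ rapid intensification.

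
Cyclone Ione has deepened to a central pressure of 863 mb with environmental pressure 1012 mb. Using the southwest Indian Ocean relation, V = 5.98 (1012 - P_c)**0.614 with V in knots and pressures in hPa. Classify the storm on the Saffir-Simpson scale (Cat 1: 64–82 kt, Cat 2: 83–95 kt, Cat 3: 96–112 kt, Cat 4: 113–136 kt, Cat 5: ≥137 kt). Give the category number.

ΔP = 1012 − 863 = 149 mb.
V ≈ 5.98 × 149^0.614 = 5.98 × 21.59 ≈ 129 kt.
129 kt falls in the Category 4 band.

4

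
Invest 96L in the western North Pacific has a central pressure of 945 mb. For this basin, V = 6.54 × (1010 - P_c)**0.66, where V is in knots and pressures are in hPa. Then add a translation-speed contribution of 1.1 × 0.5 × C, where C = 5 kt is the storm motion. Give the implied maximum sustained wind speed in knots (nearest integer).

ΔP = 1010 − 945 = 65 mb.
65^0.66 ≈ 15.723.
V ≈ 6.54 × 15.723 ≈ 102.8 kt.
Translation term: 1.1 × 0.5 × 5 = 2.75 kt.
Corrected V ≈ 105.55 kt → 106 kt.

106 kt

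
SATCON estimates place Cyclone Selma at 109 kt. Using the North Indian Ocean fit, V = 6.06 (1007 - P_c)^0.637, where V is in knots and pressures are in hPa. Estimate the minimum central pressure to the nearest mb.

914 mb

ΔP = (V / 6.06)^(1/0.637) = (109/6.06)^1.570.
109/6.06 = 17.987; 17.987^1.570 ≈ 93.35 mb.
P_c = 1007 − 93.35 = 913.65 ≈ 914 mb.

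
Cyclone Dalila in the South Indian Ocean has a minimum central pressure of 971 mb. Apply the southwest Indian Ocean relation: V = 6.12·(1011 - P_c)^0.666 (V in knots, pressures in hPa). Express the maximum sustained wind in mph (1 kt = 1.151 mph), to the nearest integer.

82 mph

ΔP = 1011 − 971 = 40 mb.
V ≈ 6.12 × 40^0.666 = 6.12 × 11.667 ≈ 71.404 kt.
71.404 × 1.151 ≈ 82.19 mph → 82 mph.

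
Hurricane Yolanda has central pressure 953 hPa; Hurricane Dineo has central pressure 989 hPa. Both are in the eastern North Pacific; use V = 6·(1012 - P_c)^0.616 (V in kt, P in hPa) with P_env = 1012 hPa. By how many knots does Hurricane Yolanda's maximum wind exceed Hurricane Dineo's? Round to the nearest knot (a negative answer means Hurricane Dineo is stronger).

Hurricane Yolanda: ΔP = 59; V ≈ 6 × 59^0.616 ≈ 73.96 kt.
Hurricane Dineo: ΔP = 23; V ≈ 6 × 23^0.616 ≈ 41.40 kt.
Difference ≈ 73.96 − 41.40 = 32.56 → 33 kt.

33 kt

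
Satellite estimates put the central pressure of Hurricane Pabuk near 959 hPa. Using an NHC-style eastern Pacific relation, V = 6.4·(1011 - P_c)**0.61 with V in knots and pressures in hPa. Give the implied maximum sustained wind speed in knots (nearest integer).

71 kt

ΔP = 1011 − 959 = 52 hPa.
52^0.61 ≈ 11.137.
V ≈ 6.4 × 11.137 ≈ 71.3 kt.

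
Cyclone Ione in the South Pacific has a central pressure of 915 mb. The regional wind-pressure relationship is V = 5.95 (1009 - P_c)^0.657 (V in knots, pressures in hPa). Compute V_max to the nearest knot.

ΔP = 1009 − 915 = 94 mb.
94^0.657 ≈ 19.785.
V ≈ 5.95 × 19.785 ≈ 117.7 kt.

118 kt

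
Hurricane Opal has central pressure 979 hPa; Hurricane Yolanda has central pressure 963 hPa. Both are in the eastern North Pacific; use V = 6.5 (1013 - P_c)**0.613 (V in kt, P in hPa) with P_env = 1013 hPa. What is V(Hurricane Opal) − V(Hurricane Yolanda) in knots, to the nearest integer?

-15 kt

Hurricane Opal: ΔP = 34; V ≈ 6.5 × 34^0.613 ≈ 56.46 kt.
Hurricane Yolanda: ΔP = 50; V ≈ 6.5 × 50^0.613 ≈ 71.51 kt.
Difference ≈ 56.46 − 71.51 = -15.05 → -15 kt.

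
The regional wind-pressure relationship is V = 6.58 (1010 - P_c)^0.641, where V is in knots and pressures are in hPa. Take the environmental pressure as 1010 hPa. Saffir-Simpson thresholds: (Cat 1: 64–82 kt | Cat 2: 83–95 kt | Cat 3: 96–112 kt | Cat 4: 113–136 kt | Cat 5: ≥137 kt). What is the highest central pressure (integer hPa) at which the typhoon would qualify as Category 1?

975 hPa

Category 1 begins at V = 64 kt.
Required ΔP = (64/6.58)^(1/0.641) = 9.726^1.560 ≈ 34.78 hPa.
P_c ≤ 1010 − 34.78 = 975.22, so the highest integer P_c is 975 hPa.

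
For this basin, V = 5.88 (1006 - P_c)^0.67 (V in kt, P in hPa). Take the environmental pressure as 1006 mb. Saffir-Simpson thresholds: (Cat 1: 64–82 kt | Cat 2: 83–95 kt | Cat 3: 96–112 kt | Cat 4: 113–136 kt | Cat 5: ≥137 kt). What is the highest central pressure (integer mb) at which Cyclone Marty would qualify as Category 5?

Category 5 begins at V = 137 kt.
Required ΔP = (137/5.88)^(1/0.67) = 23.299^1.493 ≈ 109.85 mb.
P_c ≤ 1006 − 109.85 = 896.15, so the highest integer P_c is 896 mb.

896 mb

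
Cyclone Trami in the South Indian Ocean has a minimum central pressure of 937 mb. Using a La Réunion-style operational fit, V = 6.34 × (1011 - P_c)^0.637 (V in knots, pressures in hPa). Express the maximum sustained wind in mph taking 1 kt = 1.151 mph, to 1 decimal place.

ΔP = 1011 − 937 = 74 mb.
V ≈ 6.34 × 74^0.637 = 6.34 × 15.513 ≈ 98.354 kt.
98.354 × 1.151 ≈ 113.20 mph → 113.2 mph.

113.2 mph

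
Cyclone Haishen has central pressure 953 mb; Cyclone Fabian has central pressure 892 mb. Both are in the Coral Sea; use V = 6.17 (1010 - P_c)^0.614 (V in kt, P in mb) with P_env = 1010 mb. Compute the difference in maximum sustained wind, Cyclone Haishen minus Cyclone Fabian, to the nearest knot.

-42 kt

Cyclone Haishen: ΔP = 57; V ≈ 6.17 × 57^0.614 ≈ 73.86 kt.
Cyclone Fabian: ΔP = 118; V ≈ 6.17 × 118^0.614 ≈ 115.46 kt.
Difference ≈ 73.86 − 115.46 = -41.60 → -42 kt.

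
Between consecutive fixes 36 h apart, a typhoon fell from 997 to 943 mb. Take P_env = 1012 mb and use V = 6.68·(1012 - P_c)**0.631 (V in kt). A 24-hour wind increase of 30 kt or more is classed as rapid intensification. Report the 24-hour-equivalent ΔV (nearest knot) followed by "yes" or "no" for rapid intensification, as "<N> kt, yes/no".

40 kt, yes

V₁: ΔP = 15, V ≈ 6.68 × 15^0.631 ≈ 36.89 kt.
V₂: ΔP = 69, V ≈ 6.68 × 69^0.631 ≈ 96.63 kt.
ΔV over 36 h = 59.74 kt → 24 h equivalent = 59.74 × 24/36 ≈ 39.83 kt.
40 kt ≥ 30 kt ⇒ rapid intensification.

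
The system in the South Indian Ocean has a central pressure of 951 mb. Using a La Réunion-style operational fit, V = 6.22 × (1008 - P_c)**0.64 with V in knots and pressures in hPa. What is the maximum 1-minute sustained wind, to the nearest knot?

ΔP = 1008 − 951 = 57 mb.
57^0.64 ≈ 13.297.
V ≈ 6.22 × 13.297 ≈ 82.7 kt.

83 kt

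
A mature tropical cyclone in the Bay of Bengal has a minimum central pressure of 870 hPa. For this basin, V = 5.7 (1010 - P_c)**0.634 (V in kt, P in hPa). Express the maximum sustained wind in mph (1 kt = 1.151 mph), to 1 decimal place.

ΔP = 1010 − 870 = 140 hPa.
V ≈ 5.7 × 140^0.634 = 5.7 × 22.943 ≈ 130.774 kt.
130.774 × 1.151 ≈ 150.52 mph → 150.5 mph.

150.5 mph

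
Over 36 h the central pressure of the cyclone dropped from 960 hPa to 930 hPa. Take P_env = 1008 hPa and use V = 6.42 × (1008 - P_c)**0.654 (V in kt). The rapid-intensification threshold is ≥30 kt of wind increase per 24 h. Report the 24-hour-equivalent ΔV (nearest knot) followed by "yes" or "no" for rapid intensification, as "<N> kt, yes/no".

20 kt, no

V₁: ΔP = 48, V ≈ 6.42 × 48^0.654 ≈ 80.74 kt.
V₂: ΔP = 78, V ≈ 6.42 × 78^0.654 ≈ 110.91 kt.
ΔV over 36 h = 30.17 kt → 24 h equivalent = 30.17 × 24/36 ≈ 20.11 kt.
20 kt < 30 kt ⇒ not rapid intensification.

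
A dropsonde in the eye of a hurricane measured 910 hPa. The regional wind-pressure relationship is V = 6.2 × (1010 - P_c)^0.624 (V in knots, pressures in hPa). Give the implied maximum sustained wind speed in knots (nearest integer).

110 kt

ΔP = 1010 − 910 = 100 hPa.
100^0.624 ≈ 17.701.
V ≈ 6.2 × 17.701 ≈ 109.7 kt.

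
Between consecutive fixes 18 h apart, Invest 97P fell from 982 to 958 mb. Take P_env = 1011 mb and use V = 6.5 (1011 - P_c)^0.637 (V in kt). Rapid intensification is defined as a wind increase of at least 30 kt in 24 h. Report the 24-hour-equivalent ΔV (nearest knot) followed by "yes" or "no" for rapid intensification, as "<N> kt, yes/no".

35 kt, yes

V₁: ΔP = 29, V ≈ 6.5 × 29^0.637 ≈ 55.52 kt.
V₂: ΔP = 53, V ≈ 6.5 × 53^0.637 ≈ 81.52 kt.
ΔV over 18 h = 26.00 kt → 24 h equivalent = 26.00 × 24/18 ≈ 34.67 kt.
35 kt ≥ 30 kt ⇒ rapid intensification.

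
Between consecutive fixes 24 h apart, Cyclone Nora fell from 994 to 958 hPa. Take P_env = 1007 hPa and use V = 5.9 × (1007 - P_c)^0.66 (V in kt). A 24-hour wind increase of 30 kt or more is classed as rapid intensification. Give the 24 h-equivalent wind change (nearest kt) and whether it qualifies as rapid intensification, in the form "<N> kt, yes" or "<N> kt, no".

45 kt, yes

V₁: ΔP = 13, V ≈ 5.9 × 13^0.66 ≈ 32.07 kt.
V₂: ΔP = 49, V ≈ 5.9 × 49^0.66 ≈ 76.98 kt.
ΔV over 24 h = 44.91 kt → 24 h equivalent = 44.91 × 24/24 ≈ 44.91 kt.
45 kt ≥ 30 kt ⇒ rapid intensification.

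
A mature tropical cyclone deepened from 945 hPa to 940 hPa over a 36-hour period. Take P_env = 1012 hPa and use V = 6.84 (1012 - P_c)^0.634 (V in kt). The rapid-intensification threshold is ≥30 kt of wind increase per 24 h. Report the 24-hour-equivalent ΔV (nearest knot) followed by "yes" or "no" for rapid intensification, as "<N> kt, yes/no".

3 kt, no

V₁: ΔP = 67, V ≈ 6.84 × 67^0.634 ≈ 98.35 kt.
V₂: ΔP = 72, V ≈ 6.84 × 72^0.634 ≈ 102.94 kt.
ΔV over 36 h = 4.59 kt → 24 h equivalent = 4.59 × 24/36 ≈ 3.06 kt.
3 kt < 30 kt ⇒ not rapid intensification.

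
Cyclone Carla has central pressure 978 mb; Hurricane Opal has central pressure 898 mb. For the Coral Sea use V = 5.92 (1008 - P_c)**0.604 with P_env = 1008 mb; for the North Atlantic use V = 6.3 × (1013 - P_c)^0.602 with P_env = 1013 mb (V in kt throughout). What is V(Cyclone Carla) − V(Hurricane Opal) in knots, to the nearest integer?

Cyclone Carla: ΔP = 30; V ≈ 5.92 × 30^0.604 ≈ 46.19 kt.
Hurricane Opal: ΔP = 115; V ≈ 6.3 × 115^0.602 ≈ 109.62 kt.
Difference ≈ 46.19 − 109.62 = -63.43 → -63 kt.

-63 kt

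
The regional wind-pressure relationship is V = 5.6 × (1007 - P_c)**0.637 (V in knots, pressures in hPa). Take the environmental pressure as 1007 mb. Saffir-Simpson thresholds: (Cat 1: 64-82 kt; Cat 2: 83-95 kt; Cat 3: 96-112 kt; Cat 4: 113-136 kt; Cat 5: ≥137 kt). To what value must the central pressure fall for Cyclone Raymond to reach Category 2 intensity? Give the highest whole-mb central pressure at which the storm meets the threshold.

938 mb

Category 2 begins at V = 83 kt.
Required ΔP = (83/5.6)^(1/0.637) = 14.821^1.570 ≈ 68.89 mb.
P_c ≤ 1007 − 68.89 = 938.11, so the highest integer P_c is 938 mb.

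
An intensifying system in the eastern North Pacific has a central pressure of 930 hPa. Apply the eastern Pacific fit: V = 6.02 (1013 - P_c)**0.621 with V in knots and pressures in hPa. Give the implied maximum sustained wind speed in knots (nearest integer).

ΔP = 1013 − 930 = 83 hPa.
83^0.621 ≈ 15.551.
V ≈ 6.02 × 15.551 ≈ 93.6 kt.

94 kt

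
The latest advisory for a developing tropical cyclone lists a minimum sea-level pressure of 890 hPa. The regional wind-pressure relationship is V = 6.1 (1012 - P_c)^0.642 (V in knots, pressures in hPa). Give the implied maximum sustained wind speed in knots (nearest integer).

ΔP = 1012 − 890 = 122 hPa.
122^0.642 ≈ 21.850.
V ≈ 6.1 × 21.850 ≈ 133.3 kt.

133 kt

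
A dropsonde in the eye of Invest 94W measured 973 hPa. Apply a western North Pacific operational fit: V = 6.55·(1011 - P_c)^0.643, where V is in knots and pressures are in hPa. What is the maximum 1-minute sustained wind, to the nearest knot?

68 kt

ΔP = 1011 − 973 = 38 hPa.
38^0.643 ≈ 10.371.
V ≈ 6.55 × 10.371 ≈ 67.9 kt.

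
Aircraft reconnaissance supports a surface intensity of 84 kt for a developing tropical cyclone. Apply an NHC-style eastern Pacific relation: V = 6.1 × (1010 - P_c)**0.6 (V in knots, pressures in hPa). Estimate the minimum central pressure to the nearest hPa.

ΔP = (V / 6.1)^(1/0.6) = (84/6.1)^1.667.
84/6.1 = 13.770; 13.770^1.667 ≈ 79.11 hPa.
P_c = 1010 − 79.11 = 930.89 ≈ 931 hPa.

931 hPa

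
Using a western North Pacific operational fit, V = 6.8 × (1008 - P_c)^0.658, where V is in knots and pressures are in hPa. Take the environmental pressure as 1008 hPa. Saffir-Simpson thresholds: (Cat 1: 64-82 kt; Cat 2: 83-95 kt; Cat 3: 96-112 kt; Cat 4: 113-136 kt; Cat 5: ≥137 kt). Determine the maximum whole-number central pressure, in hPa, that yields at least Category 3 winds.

952 hPa

Category 3 begins at V = 96 kt.
Required ΔP = (96/6.8)^(1/0.658) = 14.118^1.520 ≈ 55.89 hPa.
P_c ≤ 1008 − 55.89 = 952.11, so the highest integer P_c is 952 hPa.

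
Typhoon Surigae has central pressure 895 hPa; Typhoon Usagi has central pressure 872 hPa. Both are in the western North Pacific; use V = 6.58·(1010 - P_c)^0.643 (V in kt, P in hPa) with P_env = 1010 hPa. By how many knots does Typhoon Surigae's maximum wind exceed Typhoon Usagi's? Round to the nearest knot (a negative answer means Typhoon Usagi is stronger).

-17 kt

Typhoon Surigae: ΔP = 115; V ≈ 6.58 × 115^0.643 ≈ 139.08 kt.
Typhoon Usagi: ΔP = 138; V ≈ 6.58 × 138^0.643 ≈ 156.38 kt.
Difference ≈ 139.08 − 156.38 = -17.30 → -17 kt.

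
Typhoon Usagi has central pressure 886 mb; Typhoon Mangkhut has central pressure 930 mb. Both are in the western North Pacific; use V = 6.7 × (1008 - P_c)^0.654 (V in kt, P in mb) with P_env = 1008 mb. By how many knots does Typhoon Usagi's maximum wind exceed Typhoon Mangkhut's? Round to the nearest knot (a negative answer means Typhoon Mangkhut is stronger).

39 kt

Typhoon Usagi: ΔP = 122; V ≈ 6.7 × 122^0.654 ≈ 155.08 kt.
Typhoon Mangkhut: ΔP = 78; V ≈ 6.7 × 78^0.654 ≈ 115.75 kt.
Difference ≈ 155.08 − 115.75 = 39.33 → 39 kt.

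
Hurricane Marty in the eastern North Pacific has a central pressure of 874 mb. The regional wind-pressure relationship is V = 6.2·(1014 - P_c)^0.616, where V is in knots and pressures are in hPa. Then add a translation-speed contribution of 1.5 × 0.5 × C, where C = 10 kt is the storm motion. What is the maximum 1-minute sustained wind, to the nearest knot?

ΔP = 1014 − 874 = 140 mb.
140^0.616 ≈ 20.990.
V ≈ 6.2 × 20.990 ≈ 130.1 kt.
Translation term: 1.5 × 0.5 × 10 = 7.5 kt.
Corrected V ≈ 137.6 kt → 138 kt.

138 kt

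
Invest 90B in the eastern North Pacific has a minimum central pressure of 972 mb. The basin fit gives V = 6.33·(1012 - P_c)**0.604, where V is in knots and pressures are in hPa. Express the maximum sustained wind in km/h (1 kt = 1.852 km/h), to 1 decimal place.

108.8 km/h

ΔP = 1012 − 972 = 40 mb.
V ≈ 6.33 × 40^0.604 = 6.33 × 9.282 ≈ 58.755 kt.
58.755 × 1.852 ≈ 108.82 km/h → 108.8 km/h.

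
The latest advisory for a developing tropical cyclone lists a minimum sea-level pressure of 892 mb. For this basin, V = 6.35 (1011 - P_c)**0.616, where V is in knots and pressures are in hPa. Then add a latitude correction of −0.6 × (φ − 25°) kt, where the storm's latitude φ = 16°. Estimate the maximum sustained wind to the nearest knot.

ΔP = 1011 − 892 = 119 mb.
119^0.616 ≈ 18.991.
V ≈ 6.35 × 18.991 ≈ 120.6 kt.
Latitude correction: −0.6 × (16 − 25) = 5.4 kt.
Corrected V ≈ 126 kt → 126 kt.

126 kt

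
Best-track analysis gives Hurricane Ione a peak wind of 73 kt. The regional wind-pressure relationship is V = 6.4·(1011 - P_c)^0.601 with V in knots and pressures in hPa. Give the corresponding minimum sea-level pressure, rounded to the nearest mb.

ΔP = (V / 6.4)^(1/0.601) = (73/6.4)^1.664.
73/6.4 = 11.406; 11.406^1.664 ≈ 57.41 mb.
P_c = 1011 − 57.41 = 953.59 ≈ 954 mb.

954 mb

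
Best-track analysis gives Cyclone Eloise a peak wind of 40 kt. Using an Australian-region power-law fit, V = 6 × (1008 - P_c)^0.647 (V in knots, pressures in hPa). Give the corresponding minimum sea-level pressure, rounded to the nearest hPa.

989 hPa

ΔP = (V / 6)^(1/0.647) = (40/6)^1.546.
40/6 = 6.667; 6.667^1.546 ≈ 18.77 hPa.
P_c = 1008 − 18.77 = 989.23 ≈ 989 hPa.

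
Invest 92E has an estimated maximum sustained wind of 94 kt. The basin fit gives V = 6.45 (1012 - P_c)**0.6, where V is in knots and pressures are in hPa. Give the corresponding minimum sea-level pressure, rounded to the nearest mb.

ΔP = (V / 6.45)^(1/0.6) = (94/6.45)^1.667.
94/6.45 = 14.574; 14.574^1.667 ≈ 86.95 mb.
P_c = 1012 − 86.95 = 925.05 ≈ 925 mb.

925 mb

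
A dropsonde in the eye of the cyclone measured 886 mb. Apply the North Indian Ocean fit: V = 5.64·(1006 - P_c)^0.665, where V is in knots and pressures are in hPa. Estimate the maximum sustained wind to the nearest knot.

ΔP = 1006 − 886 = 120 mb.
120^0.665 ≈ 24.135.
V ≈ 5.64 × 24.135 ≈ 136.1 kt.

136 kt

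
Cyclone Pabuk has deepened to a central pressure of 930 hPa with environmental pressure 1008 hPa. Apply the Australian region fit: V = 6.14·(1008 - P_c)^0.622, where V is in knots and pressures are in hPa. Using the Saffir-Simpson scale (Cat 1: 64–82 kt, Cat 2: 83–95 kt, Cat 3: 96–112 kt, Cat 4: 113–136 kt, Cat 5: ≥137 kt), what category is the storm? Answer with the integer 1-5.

2

ΔP = 1008 − 930 = 78 hPa.
V ≈ 6.14 × 78^0.622 = 6.14 × 15.03 ≈ 92 kt.
92 kt falls in the Category 2 band.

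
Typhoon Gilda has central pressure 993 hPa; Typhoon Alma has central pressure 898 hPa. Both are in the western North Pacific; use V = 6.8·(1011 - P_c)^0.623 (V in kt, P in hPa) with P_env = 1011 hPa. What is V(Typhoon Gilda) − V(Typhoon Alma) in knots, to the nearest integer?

-88 kt

Typhoon Gilda: ΔP = 18; V ≈ 6.8 × 18^0.623 ≈ 41.17 kt.
Typhoon Alma: ΔP = 113; V ≈ 6.8 × 113^0.623 ≈ 129.29 kt.
Difference ≈ 41.17 − 129.29 = -88.12 → -88 kt.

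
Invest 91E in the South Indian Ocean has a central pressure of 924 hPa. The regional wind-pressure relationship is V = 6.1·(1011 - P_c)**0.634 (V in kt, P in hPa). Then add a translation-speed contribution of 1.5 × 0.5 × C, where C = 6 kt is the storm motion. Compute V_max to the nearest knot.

ΔP = 1011 − 924 = 87 hPa.
87^0.634 ≈ 16.969.
V ≈ 6.1 × 16.969 ≈ 103.5 kt.
Translation term: 1.5 × 0.5 × 6 = 4.5 kt.
Corrected V ≈ 108 kt → 108 kt.

108 kt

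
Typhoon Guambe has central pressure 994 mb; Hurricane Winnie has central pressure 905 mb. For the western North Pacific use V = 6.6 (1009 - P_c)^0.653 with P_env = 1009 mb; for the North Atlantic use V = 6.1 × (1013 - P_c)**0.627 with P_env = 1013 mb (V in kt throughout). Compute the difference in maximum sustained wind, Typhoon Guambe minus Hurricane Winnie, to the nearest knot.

Typhoon Guambe: ΔP = 15; V ≈ 6.6 × 15^0.653 ≈ 38.68 kt.
Hurricane Winnie: ΔP = 108; V ≈ 6.1 × 108^0.627 ≈ 114.89 kt.
Difference ≈ 38.68 − 114.89 = -76.21 → -76 kt.

-76 kt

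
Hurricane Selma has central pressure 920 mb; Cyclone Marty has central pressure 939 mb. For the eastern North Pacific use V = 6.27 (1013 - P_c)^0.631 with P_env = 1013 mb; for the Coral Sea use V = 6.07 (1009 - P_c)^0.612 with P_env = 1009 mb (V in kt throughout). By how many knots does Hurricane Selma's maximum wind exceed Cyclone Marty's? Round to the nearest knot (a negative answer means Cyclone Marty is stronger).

Hurricane Selma: ΔP = 93; V ≈ 6.27 × 93^0.631 ≈ 109.49 kt.
Cyclone Marty: ΔP = 70; V ≈ 6.07 × 70^0.612 ≈ 81.73 kt.
Difference ≈ 109.49 − 81.73 = 27.76 → 28 kt.

28 kt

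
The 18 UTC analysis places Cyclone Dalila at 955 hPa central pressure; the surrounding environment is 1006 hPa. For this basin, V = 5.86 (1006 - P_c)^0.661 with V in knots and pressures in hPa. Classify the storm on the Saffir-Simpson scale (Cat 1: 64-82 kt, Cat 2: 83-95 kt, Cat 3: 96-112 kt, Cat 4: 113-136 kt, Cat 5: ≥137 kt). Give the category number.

1

ΔP = 1006 − 955 = 51 hPa.
V ≈ 5.86 × 51^0.661 = 5.86 × 13.45 ≈ 79 kt.
79 kt falls in the Category 1 band.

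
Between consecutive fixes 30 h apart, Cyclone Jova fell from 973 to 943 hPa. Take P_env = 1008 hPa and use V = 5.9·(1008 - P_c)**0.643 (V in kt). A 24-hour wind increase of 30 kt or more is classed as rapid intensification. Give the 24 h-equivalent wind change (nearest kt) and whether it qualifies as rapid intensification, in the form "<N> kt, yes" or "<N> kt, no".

V₁: ΔP = 35, V ≈ 5.9 × 35^0.643 ≈ 58.03 kt.
V₂: ΔP = 65, V ≈ 5.9 × 65^0.643 ≈ 86.41 kt.
ΔV over 30 h = 28.38 kt → 24 h equivalent = 28.38 × 24/30 ≈ 22.70 kt.
23 kt < 30 kt ⇒ not rapid intensification.

23 kt, no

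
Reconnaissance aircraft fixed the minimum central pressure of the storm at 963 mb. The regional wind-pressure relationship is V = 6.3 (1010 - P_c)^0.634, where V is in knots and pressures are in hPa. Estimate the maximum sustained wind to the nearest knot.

ΔP = 1010 − 963 = 47 mb.
47^0.634 ≈ 11.484.
V ≈ 6.3 × 11.484 ≈ 72.4 kt.

72 kt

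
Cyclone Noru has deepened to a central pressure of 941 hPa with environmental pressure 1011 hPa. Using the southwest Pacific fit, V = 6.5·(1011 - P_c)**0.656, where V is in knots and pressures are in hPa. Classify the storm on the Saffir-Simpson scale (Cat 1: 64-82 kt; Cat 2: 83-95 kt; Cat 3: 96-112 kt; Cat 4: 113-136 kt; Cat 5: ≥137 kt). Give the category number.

ΔP = 1011 − 941 = 70 hPa.
V ≈ 6.5 × 70^0.656 = 6.5 × 16.23 ≈ 106 kt.
106 kt falls in the Category 3 band.

3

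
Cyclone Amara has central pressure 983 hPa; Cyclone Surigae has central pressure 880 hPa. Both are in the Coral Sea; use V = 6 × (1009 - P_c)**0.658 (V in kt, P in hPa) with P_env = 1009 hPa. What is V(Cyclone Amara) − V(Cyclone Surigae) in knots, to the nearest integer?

-96 kt

Cyclone Amara: ΔP = 26; V ≈ 6 × 26^0.658 ≈ 51.19 kt.
Cyclone Surigae: ΔP = 129; V ≈ 6 × 129^0.658 ≈ 146.87 kt.
Difference ≈ 51.19 − 146.87 = -95.68 → -96 kt.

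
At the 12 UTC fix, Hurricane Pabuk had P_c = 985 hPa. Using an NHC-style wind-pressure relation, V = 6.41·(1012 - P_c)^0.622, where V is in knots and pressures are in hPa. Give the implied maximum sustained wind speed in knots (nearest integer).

ΔP = 1012 − 985 = 27 hPa.
27^0.622 ≈ 7.768.
V ≈ 6.41 × 7.768 ≈ 49.8 kt.

50 kt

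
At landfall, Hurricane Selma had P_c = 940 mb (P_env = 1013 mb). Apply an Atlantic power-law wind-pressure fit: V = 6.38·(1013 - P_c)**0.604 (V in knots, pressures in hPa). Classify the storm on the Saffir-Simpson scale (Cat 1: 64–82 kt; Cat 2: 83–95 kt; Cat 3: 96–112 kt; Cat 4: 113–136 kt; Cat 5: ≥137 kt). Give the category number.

ΔP = 1013 − 940 = 73 mb.
V ≈ 6.38 × 73^0.604 = 6.38 × 13.35 ≈ 85 kt.
85 kt falls in the Category 2 band.

2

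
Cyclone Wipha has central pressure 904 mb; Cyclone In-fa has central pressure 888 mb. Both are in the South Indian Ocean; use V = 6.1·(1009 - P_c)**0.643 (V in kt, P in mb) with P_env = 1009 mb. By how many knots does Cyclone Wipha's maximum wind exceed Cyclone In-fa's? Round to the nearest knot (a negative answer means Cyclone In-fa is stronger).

-12 kt

Cyclone Wipha: ΔP = 105; V ≈ 6.1 × 105^0.643 ≈ 121.61 kt.
Cyclone In-fa: ΔP = 121; V ≈ 6.1 × 121^0.643 ≈ 133.22 kt.
Difference ≈ 121.61 − 133.22 = -11.61 → -12 kt.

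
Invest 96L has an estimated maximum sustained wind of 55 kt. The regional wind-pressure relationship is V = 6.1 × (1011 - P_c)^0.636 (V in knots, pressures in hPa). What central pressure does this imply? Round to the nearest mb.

ΔP = (V / 6.1)^(1/0.636) = (55/6.1)^1.572.
55/6.1 = 9.016; 9.016^1.572 ≈ 31.74 mb.
P_c = 1011 − 31.74 = 979.26 ≈ 979 mb.

979 mb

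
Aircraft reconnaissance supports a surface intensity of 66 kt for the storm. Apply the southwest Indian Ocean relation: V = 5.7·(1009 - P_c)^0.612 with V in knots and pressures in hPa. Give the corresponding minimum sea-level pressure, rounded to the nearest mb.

ΔP = (V / 5.7)^(1/0.612) = (66/5.7)^1.634.
66/5.7 = 11.579; 11.579^1.634 ≈ 54.70 mb.
P_c = 1009 − 54.70 = 954.30 ≈ 954 mb.

954 mb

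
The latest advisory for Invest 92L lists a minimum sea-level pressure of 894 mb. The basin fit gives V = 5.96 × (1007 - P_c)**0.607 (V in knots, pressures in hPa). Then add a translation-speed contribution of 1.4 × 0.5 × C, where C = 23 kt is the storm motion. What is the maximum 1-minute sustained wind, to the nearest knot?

ΔP = 1007 − 894 = 113 mb.
113^0.607 ≈ 17.629.
V ≈ 5.96 × 17.629 ≈ 105.1 kt.
Translation term: 1.4 × 0.5 × 23 = 16.1 kt.
Corrected V ≈ 121.2 kt → 121 kt.

121 kt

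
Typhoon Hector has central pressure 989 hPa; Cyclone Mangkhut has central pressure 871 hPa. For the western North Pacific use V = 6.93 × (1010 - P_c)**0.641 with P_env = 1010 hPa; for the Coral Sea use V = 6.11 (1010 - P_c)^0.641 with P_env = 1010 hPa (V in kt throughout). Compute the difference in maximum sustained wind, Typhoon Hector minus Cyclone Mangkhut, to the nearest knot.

Typhoon Hector: ΔP = 21; V ≈ 6.93 × 21^0.641 ≈ 48.78 kt.
Cyclone Mangkhut: ΔP = 139; V ≈ 6.11 × 139^0.641 ≈ 144.45 kt.
Difference ≈ 48.78 − 144.45 = -95.67 → -96 kt.

-96 kt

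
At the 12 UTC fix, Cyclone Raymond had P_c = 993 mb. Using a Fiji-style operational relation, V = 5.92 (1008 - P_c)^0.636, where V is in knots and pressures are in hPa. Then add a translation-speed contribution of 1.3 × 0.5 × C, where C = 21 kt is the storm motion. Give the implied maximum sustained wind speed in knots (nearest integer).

47 kt

ΔP = 1008 − 993 = 15 mb.
15^0.636 ≈ 5.597.
V ≈ 5.92 × 5.597 ≈ 33.1 kt.
Translation term: 1.3 × 0.5 × 21 = 13.65 kt.
Corrected V ≈ 46.75 kt → 47 kt.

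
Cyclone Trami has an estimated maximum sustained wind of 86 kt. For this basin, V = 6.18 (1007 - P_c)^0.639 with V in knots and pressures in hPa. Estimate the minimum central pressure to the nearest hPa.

ΔP = (V / 6.18)^(1/0.639) = (86/6.18)^1.565.
86/6.18 = 13.916; 13.916^1.565 ≈ 61.59 hPa.
P_c = 1007 − 61.59 = 945.41 ≈ 945 hPa.

945 hPa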